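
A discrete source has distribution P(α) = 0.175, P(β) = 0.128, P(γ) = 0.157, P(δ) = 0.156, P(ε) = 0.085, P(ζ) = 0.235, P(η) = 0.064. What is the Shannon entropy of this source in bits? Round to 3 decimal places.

2.704 bits

H = −Σ pᵢ log₂ pᵢ.
−0.175·log₂(0.175) = 0.4401
−0.128·log₂(0.128) = 0.3796
−0.157·log₂(0.157) = 0.4194
−0.156·log₂(0.156) = 0.4181
−0.085·log₂(0.085) = 0.3023
−0.235·log₂(0.235) = 0.4910
−0.064·log₂(0.064) = 0.2538
Sum ≈ 2.7043 → 2.704 bits.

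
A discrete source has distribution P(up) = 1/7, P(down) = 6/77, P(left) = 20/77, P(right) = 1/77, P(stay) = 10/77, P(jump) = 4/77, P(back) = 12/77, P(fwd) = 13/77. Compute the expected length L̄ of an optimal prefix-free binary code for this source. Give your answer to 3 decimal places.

2.779 bits/symbol

Repeatedly combine the two least-probable nodes; the expected code length is the sum of the merged weights.
merge 1/77 + 4/77 → 5/77
merge 5/77 + 6/77 → 1/7
merge 10/77 + 1/7 → 3/11
merge 1/7 + 12/77 → 23/77
merge 13/77 + 20/77 → 3/7
merge 3/11 + 23/77 → 4/7
merge 3/7 + 4/7 → 1
L = 5/77 + 1/7 + 3/11 + 23/77 + 3/7 + 4/7 + 1 = 214/77 ≈ 2.779 bits/symbol.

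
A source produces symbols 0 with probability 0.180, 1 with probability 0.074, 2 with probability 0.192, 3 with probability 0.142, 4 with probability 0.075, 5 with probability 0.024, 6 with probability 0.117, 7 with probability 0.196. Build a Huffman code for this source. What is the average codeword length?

2.883 bits/symbol

Repeatedly combine the two least-probable nodes; the expected code length is the sum of the merged weights.
merge 3/125 + 37/500 → 49/500
merge 3/40 + 49/500 → 173/1000
merge 117/1000 + 71/500 → 259/1000
merge 173/1000 + 9/50 → 353/1000
merge 24/125 + 49/250 → 97/250
merge 259/1000 + 353/1000 → 153/250
merge 97/250 + 153/250 → 1
L = 49/500 + 173/1000 + 259/1000 + 353/1000 + 97/250 + 153/250 + 1 = 2883/1000 = 2.883 bits/symbol.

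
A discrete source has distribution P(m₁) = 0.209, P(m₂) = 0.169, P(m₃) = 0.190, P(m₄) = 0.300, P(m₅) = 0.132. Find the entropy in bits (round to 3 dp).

H = −Σ pᵢ log₂ pᵢ.
−0.209·log₂(0.209) = 0.4720
−0.169·log₂(0.169) = 0.4335
−0.190·log₂(0.190) = 0.4552
−0.300·log₂(0.300) = 0.5211
−0.132·log₂(0.132) = 0.3856
Sum ≈ 2.2674 → 2.267 bits.

2.267 bits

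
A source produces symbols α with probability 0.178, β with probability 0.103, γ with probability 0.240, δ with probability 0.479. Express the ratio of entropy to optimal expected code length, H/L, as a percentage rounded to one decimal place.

Entropy H = −Σ p log₂ p ≈ 1.7838 bits.
Huffman merges: 103/1000+89/500→281/1000; 6/25+281/1000→521/1000; 479/1000+521/1000→1. L = 901/500 ≈ 1.8020.
Efficiency = H/L = 1.7838/1.8020 = 99.0%.

99.0%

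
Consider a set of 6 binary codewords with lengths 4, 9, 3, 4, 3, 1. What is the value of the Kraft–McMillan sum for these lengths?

With common denominator 2^9 = 512: Σ 2^(−ℓᵢ) = 32/512 + 1/512 + 64/512 + 32/512 + 64/512 + 256/512 = 449/512 = 0.876953125.

0.876953125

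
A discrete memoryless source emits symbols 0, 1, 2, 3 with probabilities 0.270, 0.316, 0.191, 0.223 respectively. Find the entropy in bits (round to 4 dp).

H = −Σ pᵢ log₂ pᵢ.
−0.270·log₂(0.270) = 0.5100
−0.316·log₂(0.316) = 0.5252
−0.191·log₂(0.191) = 0.4562
−0.223·log₂(0.223) = 0.4828
Sum ≈ 1.9742 → 1.9742 bits.

1.9742 bits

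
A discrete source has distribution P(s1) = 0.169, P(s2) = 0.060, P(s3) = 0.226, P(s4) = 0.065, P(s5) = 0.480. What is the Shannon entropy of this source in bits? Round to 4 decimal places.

1.9265 bits

H = −Σ pᵢ log₂ pᵢ.
−0.169·log₂(0.169) = 0.4335
−0.060·log₂(0.060) = 0.2435
−0.226·log₂(0.226) = 0.4849
−0.065·log₂(0.065) = 0.2563
−0.480·log₂(0.480) = 0.5083
Sum ≈ 1.9265 → 1.9265 bits.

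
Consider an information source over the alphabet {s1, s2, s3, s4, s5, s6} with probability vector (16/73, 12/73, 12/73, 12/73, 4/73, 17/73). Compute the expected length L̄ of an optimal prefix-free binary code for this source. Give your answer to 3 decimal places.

2.548 bits/symbol

Repeatedly combine the two least-probable nodes; the expected code length is the sum of the merged weights.
merge 4/73 + 12/73 → 16/73
merge 12/73 + 12/73 → 24/73
merge 16/73 + 16/73 → 32/73
merge 17/73 + 24/73 → 41/73
merge 32/73 + 41/73 → 1
L = 16/73 + 24/73 + 32/73 + 41/73 + 1 = 186/73 ≈ 2.548 bits/symbol.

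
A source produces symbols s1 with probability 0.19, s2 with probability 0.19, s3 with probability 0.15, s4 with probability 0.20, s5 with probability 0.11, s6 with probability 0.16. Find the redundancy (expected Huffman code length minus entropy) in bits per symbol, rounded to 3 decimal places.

0.051 bits

Entropy H = −Σ p log₂ p ≈ 2.5587 bits.
Huffman merges: 11/100+3/20→13/50; 4/25+19/100→7/20; 19/100+1/5→39/100; 13/50+7/20→61/100; 39/100+61/100→1. L = 261/100 ≈ 2.6100.
L − H = 2.6100 − 2.5587 = 0.051 bits.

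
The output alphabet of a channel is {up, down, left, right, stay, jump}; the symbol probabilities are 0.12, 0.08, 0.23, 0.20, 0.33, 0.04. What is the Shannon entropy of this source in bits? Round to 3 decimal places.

H = −Σ pᵢ log₂ pᵢ.
−0.12·log₂(0.12) = 0.3671
−0.08·log₂(0.08) = 0.2915
−0.23·log₂(0.23) = 0.4877
−0.20·log₂(0.20) = 0.4644
−0.33·log₂(0.33) = 0.5278
−0.04·log₂(0.04) = 0.1858
Sum ≈ 2.3242 → 2.324 bits.

2.324 bits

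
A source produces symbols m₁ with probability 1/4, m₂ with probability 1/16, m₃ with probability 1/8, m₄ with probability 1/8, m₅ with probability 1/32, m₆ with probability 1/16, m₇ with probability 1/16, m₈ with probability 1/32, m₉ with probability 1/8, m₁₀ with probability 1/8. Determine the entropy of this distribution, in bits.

3.0625 bits

Each probability is a power of 1/2, so log₂(1/p) is an integer.
H = Σ p·log₂(1/p) = 1/4·2 + 1/16·4 + 1/8·3 + 1/8·3 + 1/32·5 + 1/16·4 + 1/16·4 + 1/32·5 + 1/8·3 + 1/8·3 = 3.0625 bits.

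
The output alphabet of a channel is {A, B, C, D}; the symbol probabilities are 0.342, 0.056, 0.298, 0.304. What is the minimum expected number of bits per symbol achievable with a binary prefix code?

2 bits/symbol

Repeatedly combine the two least-probable nodes; the expected code length is the sum of the merged weights.
merge 7/125 + 149/500 → 177/500
merge 38/125 + 171/500 → 323/500
merge 177/500 + 323/500 → 1
L = 177/500 + 323/500 + 1 = 2 bits/symbol.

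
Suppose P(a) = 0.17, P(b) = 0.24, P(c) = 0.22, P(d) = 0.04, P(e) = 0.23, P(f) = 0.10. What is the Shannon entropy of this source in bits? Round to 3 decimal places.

2.415 bits

H = −Σ pᵢ log₂ pᵢ.
−0.17·log₂(0.17) = 0.4346
−0.24·log₂(0.24) = 0.4941
−0.22·log₂(0.22) = 0.4806
−0.04·log₂(0.04) = 0.1858
−0.23·log₂(0.23) = 0.4877
−0.10·log₂(0.10) = 0.3322
Sum ≈ 2.4149 → 2.415 bits.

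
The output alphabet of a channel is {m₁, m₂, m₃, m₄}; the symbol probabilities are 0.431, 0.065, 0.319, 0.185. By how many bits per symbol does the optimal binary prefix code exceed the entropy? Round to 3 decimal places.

0.063 bits

Entropy H = −Σ p log₂ p ≈ 1.7559 bits.
Huffman merges: 13/200+37/200→1/4; 1/4+319/1000→569/1000; 431/1000+569/1000→1. L = 1819/1000 ≈ 1.8190.
L − H = 1.8190 − 1.7559 = 0.063 bits.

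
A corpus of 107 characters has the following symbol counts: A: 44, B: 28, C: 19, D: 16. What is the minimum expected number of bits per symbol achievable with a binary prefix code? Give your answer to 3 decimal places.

Probabilities are the counts divided by 107.
Repeatedly combine the two least-probable nodes; the expected code length is the sum of the merged weights.
merge 16/107 + 19/107 → 35/107
merge 28/107 + 35/107 → 63/107
merge 44/107 + 63/107 → 1
L = 35/107 + 63/107 + 1 = 205/107 ≈ 1.916 bits/symbol.

1.916 bits/symbol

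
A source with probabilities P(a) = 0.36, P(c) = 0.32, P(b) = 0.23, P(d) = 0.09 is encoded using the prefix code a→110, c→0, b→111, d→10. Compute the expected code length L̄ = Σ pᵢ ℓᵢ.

L̄ = Σ pᵢ·ℓᵢ = 0.36·3 + 0.32·1 + 0.23·3 + 0.09·2 = 2.27 bits/symbol.

2.27 bits/symbol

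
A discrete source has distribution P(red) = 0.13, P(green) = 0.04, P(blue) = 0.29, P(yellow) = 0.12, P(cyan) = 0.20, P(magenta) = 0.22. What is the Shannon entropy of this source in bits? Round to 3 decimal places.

2.398 bits

H = −Σ pᵢ log₂ pᵢ.
−0.13·log₂(0.13) = 0.3826
−0.04·log₂(0.04) = 0.1858
−0.29·log₂(0.29) = 0.5179
−0.12·log₂(0.12) = 0.3671
−0.20·log₂(0.20) = 0.4644
−0.22·log₂(0.22) = 0.4806
Sum ≈ 2.3983 → 2.398 bits.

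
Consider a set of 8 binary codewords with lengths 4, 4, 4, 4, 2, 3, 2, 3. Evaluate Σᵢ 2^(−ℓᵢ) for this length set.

1

With common denominator 2^4 = 16: Σ 2^(−ℓᵢ) = 1/16 + 1/16 + 1/16 + 1/16 + 4/16 + 2/16 + 4/16 + 2/16 = 16/16 = 1.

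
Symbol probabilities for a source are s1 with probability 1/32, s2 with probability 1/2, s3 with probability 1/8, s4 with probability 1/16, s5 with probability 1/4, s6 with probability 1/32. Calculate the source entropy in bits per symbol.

1.9375 bits

Each probability is a power of 1/2, so log₂(1/p) is an integer.
H = Σ p·log₂(1/p) = 1/32·5 + 1/2·1 + 1/8·3 + 1/16·4 + 1/4·2 + 1/32·5 = 1.9375 bits.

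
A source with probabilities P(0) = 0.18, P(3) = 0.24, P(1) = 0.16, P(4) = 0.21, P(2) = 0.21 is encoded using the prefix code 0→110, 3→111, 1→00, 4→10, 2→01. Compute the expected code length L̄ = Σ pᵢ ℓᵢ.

L̄ = Σ pᵢ·ℓᵢ = 0.18·3 + 0.24·3 + 0.16·2 + 0.21·2 + 0.21·2 = 2.42 bits/symbol.

2.42 bits/symbol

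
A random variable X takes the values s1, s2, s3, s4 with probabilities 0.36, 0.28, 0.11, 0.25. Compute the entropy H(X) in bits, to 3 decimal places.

1.895 bits

H = −Σ pᵢ log₂ pᵢ.
−0.36·log₂(0.36) = 0.5306
−0.28·log₂(0.28) = 0.5142
−0.11·log₂(0.11) = 0.3503
−0.25·log₂(0.25) = 0.5000
Sum ≈ 1.8951 → 1.895 bits.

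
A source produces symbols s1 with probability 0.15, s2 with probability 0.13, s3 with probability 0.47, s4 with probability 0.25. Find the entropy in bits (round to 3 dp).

H = −Σ pᵢ log₂ pᵢ.
−0.15·log₂(0.15) = 0.4105
−0.13·log₂(0.13) = 0.3826
−0.47·log₂(0.47) = 0.5120
−0.25·log₂(0.25) = 0.5000
Sum ≈ 1.8051 → 1.805 bits.

1.805 bits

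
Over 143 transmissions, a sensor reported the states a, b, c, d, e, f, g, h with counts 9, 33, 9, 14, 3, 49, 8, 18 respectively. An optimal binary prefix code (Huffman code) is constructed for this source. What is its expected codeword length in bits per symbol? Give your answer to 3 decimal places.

Probabilities are the counts divided by 143.
Repeatedly combine the two least-probable nodes; the expected code length is the sum of the merged weights.
merge 3/143 + 8/143 → 1/13
merge 9/143 + 9/143 → 18/143
merge 1/13 + 14/143 → 25/143
merge 18/143 + 18/143 → 36/143
merge 25/143 + 3/13 → 58/143
merge 36/143 + 49/143 → 85/143
merge 58/143 + 85/143 → 1
L = 1/13 + 18/143 + 25/143 + 36/143 + 58/143 + 85/143 + 1 = 376/143 ≈ 2.629 bits/symbol.

2.629 bits/symbol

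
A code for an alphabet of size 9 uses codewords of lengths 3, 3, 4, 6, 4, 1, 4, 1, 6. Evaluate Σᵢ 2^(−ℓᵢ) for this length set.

With common denominator 2^6 = 64: Σ 2^(−ℓᵢ) = 8/64 + 8/64 + 4/64 + 1/64 + 4/64 + 32/64 + 4/64 + 32/64 + 1/64 = 94/64 = 1.46875.

1.46875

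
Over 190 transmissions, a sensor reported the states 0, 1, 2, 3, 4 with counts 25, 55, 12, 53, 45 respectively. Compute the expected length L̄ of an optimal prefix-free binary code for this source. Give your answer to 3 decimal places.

2.195 bits/symbol

Probabilities are the counts divided by 190.
Repeatedly combine the two least-probable nodes; the expected code length is the sum of the merged weights.
merge 6/95 + 5/38 → 37/190
merge 37/190 + 9/38 → 41/95
merge 53/190 + 11/38 → 54/95
merge 41/95 + 54/95 → 1
L = 37/190 + 41/95 + 54/95 + 1 = 417/190 ≈ 2.195 bits/symbol.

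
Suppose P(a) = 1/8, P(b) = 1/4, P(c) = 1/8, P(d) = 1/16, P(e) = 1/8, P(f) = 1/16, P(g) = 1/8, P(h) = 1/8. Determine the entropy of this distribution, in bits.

Each probability is a power of 1/2, so log₂(1/p) is an integer.
H = Σ p·log₂(1/p) = 1/8·3 + 1/4·2 + 1/8·3 + 1/16·4 + 1/8·3 + 1/16·4 + 1/8·3 + 1/8·3 = 2.875 bits.

2.875 bits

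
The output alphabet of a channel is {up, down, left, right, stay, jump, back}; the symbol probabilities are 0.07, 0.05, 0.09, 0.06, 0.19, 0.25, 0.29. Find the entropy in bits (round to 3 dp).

2.514 bits

H = −Σ pᵢ log₂ pᵢ.
−0.07·log₂(0.07) = 0.2686
−0.05·log₂(0.05) = 0.2161
−0.09·log₂(0.09) = 0.3127
−0.06·log₂(0.06) = 0.2435
−0.19·log₂(0.19) = 0.4552
−0.25·log₂(0.25) = 0.5000
−0.29·log₂(0.29) = 0.5179
Sum ≈ 2.5140 → 2.514 bits.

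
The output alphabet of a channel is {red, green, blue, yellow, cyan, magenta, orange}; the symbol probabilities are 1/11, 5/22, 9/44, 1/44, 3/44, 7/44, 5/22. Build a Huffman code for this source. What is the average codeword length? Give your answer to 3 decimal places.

Repeatedly combine the two least-probable nodes; the expected code length is the sum of the merged weights.
merge 1/44 + 3/44 → 1/11
merge 1/11 + 1/11 → 2/11
merge 7/44 + 2/11 → 15/44
merge 9/44 + 5/22 → 19/44
merge 5/22 + 15/44 → 25/44
merge 19/44 + 25/44 → 1
L = 1/11 + 2/11 + 15/44 + 19/44 + 25/44 + 1 = 115/44 ≈ 2.614 bits/symbol.

2.614 bits/symbol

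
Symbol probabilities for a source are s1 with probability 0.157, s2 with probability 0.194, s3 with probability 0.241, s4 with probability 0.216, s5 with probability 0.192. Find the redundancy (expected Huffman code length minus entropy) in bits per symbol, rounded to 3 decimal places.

0.041 bits

Entropy H = −Σ p log₂ p ≈ 2.3078 bits.
Huffman merges: 157/1000+24/125→349/1000; 97/500+27/125→41/100; 241/1000+349/1000→59/100; 41/100+59/100→1. L = 2349/1000 ≈ 2.3490.
L − H = 2.3490 − 2.3078 = 0.041 bits.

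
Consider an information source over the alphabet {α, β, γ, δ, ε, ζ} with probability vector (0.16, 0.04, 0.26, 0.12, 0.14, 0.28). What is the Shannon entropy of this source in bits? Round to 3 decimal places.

H = −Σ pᵢ log₂ pᵢ.
−0.16·log₂(0.16) = 0.4230
−0.04·log₂(0.04) = 0.1858
−0.26·log₂(0.26) = 0.5053
−0.12·log₂(0.12) = 0.3671
−0.14·log₂(0.14) = 0.3971
−0.28·log₂(0.28) = 0.5142
Sum ≈ 2.3925 → 2.392 bits.

2.392 bits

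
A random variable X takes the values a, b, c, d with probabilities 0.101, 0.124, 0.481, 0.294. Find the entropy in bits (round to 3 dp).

1.735 bits

H = −Σ pᵢ log₂ pᵢ.
−0.101·log₂(0.101) = 0.3341
−0.124·log₂(0.124) = 0.3734
−0.481·log₂(0.481) = 0.5079
−0.294·log₂(0.294) = 0.5192
Sum ≈ 1.7346 → 1.735 bits.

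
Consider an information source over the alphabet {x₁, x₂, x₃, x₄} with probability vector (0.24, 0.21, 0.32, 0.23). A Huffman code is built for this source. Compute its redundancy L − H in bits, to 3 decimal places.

0.019 bits

Entropy H = −Σ p log₂ p ≈ 1.9807 bits.
Huffman merges: 21/100+23/100→11/25; 6/25+8/25→14/25; 11/25+14/25→1. L = 2 ≈ 2.0000.
L − H = 2.0000 − 1.9807 = 0.019 bits.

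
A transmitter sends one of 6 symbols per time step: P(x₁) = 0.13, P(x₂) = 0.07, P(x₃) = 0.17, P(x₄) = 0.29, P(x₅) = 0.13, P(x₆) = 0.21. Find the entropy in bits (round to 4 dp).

2.4592 bits

H = −Σ pᵢ log₂ pᵢ.
−0.13·log₂(0.13) = 0.3826
−0.07·log₂(0.07) = 0.2686
−0.17·log₂(0.17) = 0.4346
−0.29·log₂(0.29) = 0.5179
−0.13·log₂(0.13) = 0.3826
−0.21·log₂(0.21) = 0.4728
Sum ≈ 2.4592 → 2.4592 bits.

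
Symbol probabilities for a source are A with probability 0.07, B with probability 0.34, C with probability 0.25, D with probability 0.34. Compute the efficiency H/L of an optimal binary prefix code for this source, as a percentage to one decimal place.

92.3%

Entropy H = −Σ p log₂ p ≈ 1.8269 bits.
Huffman merges: 7/100+1/4→8/25; 8/25+17/50→33/50; 17/50+33/50→1. L = 99/50 ≈ 1.9800.
Efficiency = H/L = 1.8269/1.9800 = 92.3%.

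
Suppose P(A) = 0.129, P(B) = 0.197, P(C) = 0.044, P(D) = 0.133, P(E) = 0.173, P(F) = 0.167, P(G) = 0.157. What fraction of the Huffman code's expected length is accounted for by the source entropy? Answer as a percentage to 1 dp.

Entropy H = −Σ p log₂ p ≈ 2.7167 bits.
Huffman merges: 11/250+129/1000→173/1000; 133/1000+157/1000→29/100; 167/1000+173/1000→17/50; 173/1000+197/1000→37/100; 29/100+17/50→63/100; 37/100+63/100→1. L = 2803/1000 ≈ 2.8030.
Efficiency = H/L = 2.7167/2.8030 = 96.9%.

96.9%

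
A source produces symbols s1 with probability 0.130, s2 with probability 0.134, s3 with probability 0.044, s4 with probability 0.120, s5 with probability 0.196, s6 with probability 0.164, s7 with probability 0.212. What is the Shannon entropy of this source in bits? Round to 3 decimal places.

2.700 bits

H = −Σ pᵢ log₂ pᵢ.
−0.130·log₂(0.130) = 0.3826
−0.134·log₂(0.134) = 0.3886
−0.044·log₂(0.044) = 0.1983
−0.120·log₂(0.120) = 0.3671
−0.196·log₂(0.196) = 0.4608
−0.164·log₂(0.164) = 0.4278
−0.212·log₂(0.212) = 0.4744
Sum ≈ 2.6995 → 2.700 bits.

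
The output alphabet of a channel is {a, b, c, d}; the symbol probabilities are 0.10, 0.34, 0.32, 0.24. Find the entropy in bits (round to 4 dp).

1.8815 bits

H = −Σ pᵢ log₂ pᵢ.
−0.10·log₂(0.10) = 0.3322
−0.34·log₂(0.34) = 0.5292
−0.32·log₂(0.32) = 0.5260
−0.24·log₂(0.24) = 0.4941
Sum ≈ 1.8815 → 1.8815 bits.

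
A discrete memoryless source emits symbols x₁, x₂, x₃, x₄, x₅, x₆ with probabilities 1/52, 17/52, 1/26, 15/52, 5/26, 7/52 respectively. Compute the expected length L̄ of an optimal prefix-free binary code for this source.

2.25 bits/symbol

Repeatedly combine the two least-probable nodes; the expected code length is the sum of the merged weights.
merge 1/52 + 1/26 → 3/52
merge 3/52 + 7/52 → 5/26
merge 5/26 + 5/26 → 5/13
merge 15/52 + 17/52 → 8/13
merge 5/13 + 8/13 → 1
L = 3/52 + 5/26 + 5/13 + 8/13 + 1 = 9/4 = 2.25 bits/symbol.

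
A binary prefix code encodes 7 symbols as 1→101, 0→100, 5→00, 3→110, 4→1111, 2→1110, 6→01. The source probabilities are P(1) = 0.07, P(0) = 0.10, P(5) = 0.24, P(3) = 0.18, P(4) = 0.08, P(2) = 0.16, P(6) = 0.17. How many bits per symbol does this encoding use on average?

L̄ = Σ pᵢ·ℓᵢ = 0.07·3 + 0.10·3 + 0.24·2 + 0.18·3 + 0.08·4 + 0.16·4 + 0.17·2 = 2.83 bits/symbol.

2.83 bits/symbol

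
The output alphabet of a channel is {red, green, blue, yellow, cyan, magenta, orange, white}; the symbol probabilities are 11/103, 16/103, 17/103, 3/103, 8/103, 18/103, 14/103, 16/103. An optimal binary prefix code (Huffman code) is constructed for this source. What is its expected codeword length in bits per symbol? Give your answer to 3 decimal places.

2.932 bits/symbol

Repeatedly combine the two least-probable nodes; the expected code length is the sum of the merged weights.
merge 3/103 + 8/103 → 11/103
merge 11/103 + 11/103 → 22/103
merge 14/103 + 16/103 → 30/103
merge 16/103 + 17/103 → 33/103
merge 18/103 + 22/103 → 40/103
merge 30/103 + 33/103 → 63/103
merge 40/103 + 63/103 → 1
L = 11/103 + 22/103 + 30/103 + 33/103 + 40/103 + 63/103 + 1 = 302/103 ≈ 2.932 bits/symbol.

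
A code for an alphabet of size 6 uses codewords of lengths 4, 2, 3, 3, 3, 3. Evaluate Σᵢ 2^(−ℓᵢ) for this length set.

With common denominator 2^4 = 16: Σ 2^(−ℓᵢ) = 1/16 + 4/16 + 2/16 + 2/16 + 2/16 + 2/16 = 13/16 = 0.8125.

0.8125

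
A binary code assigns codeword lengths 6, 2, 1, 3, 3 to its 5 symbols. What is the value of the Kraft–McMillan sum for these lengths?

1.015625

With common denominator 2^6 = 64: Σ 2^(−ℓᵢ) = 1/64 + 16/64 + 32/64 + 8/64 + 8/64 = 65/64 = 1.015625.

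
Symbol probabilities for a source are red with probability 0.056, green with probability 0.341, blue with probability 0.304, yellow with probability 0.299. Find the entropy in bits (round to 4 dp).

1.8052 bits

H = −Σ pᵢ log₂ pᵢ.
−0.056·log₂(0.056) = 0.2329
−0.341·log₂(0.341) = 0.5293
−0.304·log₂(0.304) = 0.5222
−0.299·log₂(0.299) = 0.5208
Sum ≈ 1.8052 → 1.8052 bits.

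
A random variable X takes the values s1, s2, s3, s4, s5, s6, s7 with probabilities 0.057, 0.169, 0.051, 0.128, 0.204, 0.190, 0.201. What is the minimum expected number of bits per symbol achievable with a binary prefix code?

Repeatedly combine the two least-probable nodes; the expected code length is the sum of the merged weights.
merge 51/1000 + 57/1000 → 27/250
merge 27/250 + 16/125 → 59/250
merge 169/1000 + 19/100 → 359/1000
merge 201/1000 + 51/250 → 81/200
merge 59/250 + 359/1000 → 119/200
merge 81/200 + 119/200 → 1
L = 27/250 + 59/250 + 359/1000 + 81/200 + 119/200 + 1 = 2703/1000 = 2.703 bits/symbol.

2.703 bits/symbol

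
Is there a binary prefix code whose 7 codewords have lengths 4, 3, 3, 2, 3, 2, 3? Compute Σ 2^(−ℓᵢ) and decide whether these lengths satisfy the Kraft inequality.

With common denominator 2^4 = 16: Σ 2^(−ℓᵢ) = 1/16 + 2/16 + 2/16 + 4/16 + 2/16 + 4/16 + 2/16 = 17/16 = 1.0625.
Kraft's inequality requires Σ ≤ 1; here Σ = 1.0625 > 1, so no such prefix code exists.

1.0625; no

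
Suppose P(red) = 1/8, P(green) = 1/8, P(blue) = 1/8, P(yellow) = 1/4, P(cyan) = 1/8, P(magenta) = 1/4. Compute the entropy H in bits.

2.5 bits

Each probability is a power of 1/2, so log₂(1/p) is an integer.
H = Σ p·log₂(1/p) = 1/8·3 + 1/8·3 + 1/8·3 + 1/4·2 + 1/8·3 + 1/4·2 = 2.5 bits.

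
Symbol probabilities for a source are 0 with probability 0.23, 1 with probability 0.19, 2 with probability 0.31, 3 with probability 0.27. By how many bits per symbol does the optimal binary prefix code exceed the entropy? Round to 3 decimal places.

0.023 bits

Entropy H = −Σ p log₂ p ≈ 1.9767 bits.
Huffman merges: 19/100+23/100→21/50; 27/100+31/100→29/50; 21/50+29/50→1. L = 2 ≈ 2.0000.
L − H = 2.0000 − 1.9767 = 0.023 bits.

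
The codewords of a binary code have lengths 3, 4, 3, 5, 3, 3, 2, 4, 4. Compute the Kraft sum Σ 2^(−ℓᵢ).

0.96875

With common denominator 2^5 = 32: Σ 2^(−ℓᵢ) = 4/32 + 2/32 + 4/32 + 1/32 + 4/32 + 4/32 + 8/32 + 2/32 + 2/32 = 31/32 = 0.96875.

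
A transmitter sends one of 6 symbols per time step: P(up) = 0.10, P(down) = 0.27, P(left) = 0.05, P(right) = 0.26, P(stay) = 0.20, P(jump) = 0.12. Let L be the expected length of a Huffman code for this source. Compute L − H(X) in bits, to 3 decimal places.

0.025 bits

Entropy H = −Σ p log₂ p ≈ 2.3951 bits.
Huffman merges: 1/20+1/10→3/20; 3/25+3/20→27/100; 1/5+13/50→23/50; 27/100+27/100→27/50; 23/50+27/50→1. L = 121/50 ≈ 2.4200.
L − H = 2.4200 − 2.3951 = 0.025 bits.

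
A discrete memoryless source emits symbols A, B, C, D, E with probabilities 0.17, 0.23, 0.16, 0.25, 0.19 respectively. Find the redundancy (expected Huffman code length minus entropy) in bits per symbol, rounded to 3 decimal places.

0.030 bits

Entropy H = −Σ p log₂ p ≈ 2.3005 bits.
Huffman merges: 4/25+17/100→33/100; 19/100+23/100→21/50; 1/4+33/100→29/50; 21/50+29/50→1. L = 233/100 ≈ 2.3300.
L − H = 2.3300 − 2.3005 = 0.030 bits.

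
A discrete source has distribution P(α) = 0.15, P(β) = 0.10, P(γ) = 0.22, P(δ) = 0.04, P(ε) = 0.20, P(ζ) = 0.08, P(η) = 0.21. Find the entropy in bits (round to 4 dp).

2.6378 bits

H = −Σ pᵢ log₂ pᵢ.
−0.15·log₂(0.15) = 0.4105
−0.10·log₂(0.10) = 0.3322
−0.22·log₂(0.22) = 0.4806
−0.04·log₂(0.04) = 0.1858
−0.20·log₂(0.20) = 0.4644
−0.08·log₂(0.08) = 0.2915
−0.21·log₂(0.21) = 0.4728
Sum ≈ 2.6378 → 2.6378 bits.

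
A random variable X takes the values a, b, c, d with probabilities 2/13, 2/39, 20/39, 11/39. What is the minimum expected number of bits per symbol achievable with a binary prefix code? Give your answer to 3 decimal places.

1.692 bits/symbol

Repeatedly combine the two least-probable nodes; the expected code length is the sum of the merged weights.
merge 2/39 + 2/13 → 8/39
merge 8/39 + 11/39 → 19/39
merge 19/39 + 20/39 → 1
L = 8/39 + 19/39 + 1 = 22/13 ≈ 1.692 bits/symbol.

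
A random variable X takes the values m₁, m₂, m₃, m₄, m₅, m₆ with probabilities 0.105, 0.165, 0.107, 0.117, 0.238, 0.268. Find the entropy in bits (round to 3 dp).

2.479 bits

H = −Σ pᵢ log₂ pᵢ.
−0.105·log₂(0.105) = 0.3414
−0.165·log₂(0.165) = 0.4289
−0.107·log₂(0.107) = 0.3450
−0.117·log₂(0.117) = 0.3622
−0.238·log₂(0.238) = 0.4929
−0.268·log₂(0.268) = 0.5091
Sum ≈ 2.4795 → 2.479 bits.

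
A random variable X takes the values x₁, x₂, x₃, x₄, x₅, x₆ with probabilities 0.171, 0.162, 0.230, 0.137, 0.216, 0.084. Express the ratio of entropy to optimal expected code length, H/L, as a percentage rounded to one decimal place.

98.6%

Entropy H = −Σ p log₂ p ≈ 2.5194 bits.
Huffman merges: 21/250+137/1000→221/1000; 81/500+171/1000→333/1000; 27/125+221/1000→437/1000; 23/100+333/1000→563/1000; 437/1000+563/1000→1. L = 1277/500 ≈ 2.5540.
Efficiency = H/L = 2.5194/2.5540 = 98.6%.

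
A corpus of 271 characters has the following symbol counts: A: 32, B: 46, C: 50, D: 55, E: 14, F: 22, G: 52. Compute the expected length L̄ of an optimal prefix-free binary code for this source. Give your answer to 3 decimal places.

2.738 bits/symbol

Probabilities are the counts divided by 271.
Repeatedly combine the two least-probable nodes; the expected code length is the sum of the merged weights.
merge 14/271 + 22/271 → 36/271
merge 32/271 + 36/271 → 68/271
merge 46/271 + 50/271 → 96/271
merge 52/271 + 55/271 → 107/271
merge 68/271 + 96/271 → 164/271
merge 107/271 + 164/271 → 1
L = 36/271 + 68/271 + 96/271 + 107/271 + 164/271 + 1 = 742/271 ≈ 2.738 bits/symbol.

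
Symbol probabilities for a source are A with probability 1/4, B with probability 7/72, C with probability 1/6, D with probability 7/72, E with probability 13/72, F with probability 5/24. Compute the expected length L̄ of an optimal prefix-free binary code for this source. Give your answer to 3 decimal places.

Repeatedly combine the two least-probable nodes; the expected code length is the sum of the merged weights.
merge 7/72 + 7/72 → 7/36
merge 1/6 + 13/72 → 25/72
merge 7/36 + 5/24 → 29/72
merge 1/4 + 25/72 → 43/72
merge 29/72 + 43/72 → 1
L = 7/36 + 25/72 + 29/72 + 43/72 + 1 = 61/24 ≈ 2.542 bits/symbol.

2.542 bits/symbol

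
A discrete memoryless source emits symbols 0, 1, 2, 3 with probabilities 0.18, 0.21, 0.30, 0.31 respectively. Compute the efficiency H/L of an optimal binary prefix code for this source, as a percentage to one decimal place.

98.2%

Entropy H = −Σ p log₂ p ≈ 1.9630 bits.
Huffman merges: 9/50+21/100→39/100; 3/10+31/100→61/100; 39/100+61/100→1. L = 2 ≈ 2.0000.
Efficiency = H/L = 1.9630/2.0000 = 98.2%.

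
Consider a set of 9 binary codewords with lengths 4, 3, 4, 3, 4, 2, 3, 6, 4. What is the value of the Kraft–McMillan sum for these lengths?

0.890625

With common denominator 2^6 = 64: Σ 2^(−ℓᵢ) = 4/64 + 8/64 + 4/64 + 8/64 + 4/64 + 16/64 + 8/64 + 1/64 + 4/64 = 57/64 = 0.890625.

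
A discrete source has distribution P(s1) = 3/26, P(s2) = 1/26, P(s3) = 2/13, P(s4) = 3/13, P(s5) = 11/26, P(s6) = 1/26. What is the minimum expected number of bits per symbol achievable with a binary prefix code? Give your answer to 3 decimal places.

Repeatedly combine the two least-probable nodes; the expected code length is the sum of the merged weights.
merge 1/26 + 1/26 → 1/13
merge 1/13 + 3/26 → 5/26
merge 2/13 + 5/26 → 9/26
merge 3/13 + 9/26 → 15/26
merge 11/26 + 15/26 → 1
L = 1/13 + 5/26 + 9/26 + 15/26 + 1 = 57/26 ≈ 2.192 bits/symbol.

2.192 bits/symbol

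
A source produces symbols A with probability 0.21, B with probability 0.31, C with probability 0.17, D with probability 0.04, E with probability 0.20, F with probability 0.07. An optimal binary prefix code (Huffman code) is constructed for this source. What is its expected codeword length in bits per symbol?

2.39 bits/symbol

Repeatedly combine the two least-probable nodes; the expected code length is the sum of the merged weights.
merge 1/25 + 7/100 → 11/100
merge 11/100 + 17/100 → 7/25
merge 1/5 + 21/100 → 41/100
merge 7/25 + 31/100 → 59/100
merge 41/100 + 59/100 → 1
L = 11/100 + 7/25 + 41/100 + 59/100 + 1 = 239/100 = 2.39 bits/symbol.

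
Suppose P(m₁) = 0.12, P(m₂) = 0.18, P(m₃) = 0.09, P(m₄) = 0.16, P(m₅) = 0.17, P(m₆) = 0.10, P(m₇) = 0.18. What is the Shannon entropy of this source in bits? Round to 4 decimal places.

H = −Σ pᵢ log₂ pᵢ.
−0.12·log₂(0.12) = 0.3671
−0.18·log₂(0.18) = 0.4453
−0.09·log₂(0.09) = 0.3127
−0.16·log₂(0.16) = 0.4230
−0.17·log₂(0.17) = 0.4346
−0.10·log₂(0.10) = 0.3322
−0.18·log₂(0.18) = 0.4453
Sum ≈ 2.7601 → 2.7601 bits.

2.7601 bits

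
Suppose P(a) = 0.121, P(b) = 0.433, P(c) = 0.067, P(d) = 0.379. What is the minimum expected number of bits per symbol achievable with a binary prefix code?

1.755 bits/symbol

Repeatedly combine the two least-probable nodes; the expected code length is the sum of the merged weights.
merge 67/1000 + 121/1000 → 47/250
merge 47/250 + 379/1000 → 567/1000
merge 433/1000 + 567/1000 → 1
L = 47/250 + 567/1000 + 1 = 351/200 = 1.755 bits/symbol.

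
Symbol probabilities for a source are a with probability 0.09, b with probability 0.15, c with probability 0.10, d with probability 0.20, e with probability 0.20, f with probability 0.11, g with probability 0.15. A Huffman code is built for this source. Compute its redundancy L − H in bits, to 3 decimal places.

0.045 bits

Entropy H = −Σ p log₂ p ≈ 2.7450 bits.
Huffman merges: 9/100+1/10→19/100; 11/100+3/20→13/50; 3/20+19/100→17/50; 1/5+1/5→2/5; 13/50+17/50→3/5; 2/5+3/5→1. L = 279/100 ≈ 2.7900.
L − H = 2.7900 − 2.7450 = 0.045 bits.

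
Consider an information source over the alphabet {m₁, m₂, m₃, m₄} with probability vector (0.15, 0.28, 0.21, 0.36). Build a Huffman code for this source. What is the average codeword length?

2 bits/symbol

Repeatedly combine the two least-probable nodes; the expected code length is the sum of the merged weights.
merge 3/20 + 21/100 → 9/25
merge 7/25 + 9/25 → 16/25
merge 9/25 + 16/25 → 1
L = 9/25 + 16/25 + 1 = 2 bits/symbol.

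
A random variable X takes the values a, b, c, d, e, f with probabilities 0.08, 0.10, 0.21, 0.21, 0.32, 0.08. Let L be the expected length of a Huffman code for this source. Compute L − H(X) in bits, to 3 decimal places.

0.033 bits

Entropy H = −Σ p log₂ p ≈ 2.3869 bits.
Huffman merges: 2/25+2/25→4/25; 1/10+4/25→13/50; 21/100+21/100→21/50; 13/50+8/25→29/50; 21/50+29/50→1. L = 121/50 ≈ 2.4200.
L − H = 2.4200 − 2.3869 = 0.033 bits.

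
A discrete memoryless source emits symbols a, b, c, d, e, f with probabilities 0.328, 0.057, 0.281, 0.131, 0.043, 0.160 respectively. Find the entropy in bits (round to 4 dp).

2.2800 bits

H = −Σ pᵢ log₂ pᵢ.
−0.328·log₂(0.328) = 0.5275
−0.057·log₂(0.057) = 0.2356
−0.281·log₂(0.281) = 0.5146
−0.131·log₂(0.131) = 0.3841
−0.043·log₂(0.043) = 0.1952
−0.160·log₂(0.160) = 0.4230
Sum ≈ 2.2800 → 2.2800 bits.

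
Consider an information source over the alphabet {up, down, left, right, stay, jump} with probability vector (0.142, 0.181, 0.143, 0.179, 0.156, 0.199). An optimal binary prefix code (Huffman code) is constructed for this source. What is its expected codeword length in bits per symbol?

Repeatedly combine the two least-probable nodes; the expected code length is the sum of the merged weights.
merge 71/500 + 143/1000 → 57/200
merge 39/250 + 179/1000 → 67/200
merge 181/1000 + 199/1000 → 19/50
merge 57/200 + 67/200 → 31/50
merge 19/50 + 31/50 → 1
L = 57/200 + 67/200 + 19/50 + 31/50 + 1 = 131/50 = 2.62 bits/symbol.

2.62 bits/symbol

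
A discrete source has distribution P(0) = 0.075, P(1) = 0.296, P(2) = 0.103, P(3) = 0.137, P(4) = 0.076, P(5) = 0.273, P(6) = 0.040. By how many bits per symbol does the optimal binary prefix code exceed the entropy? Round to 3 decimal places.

Entropy H = −Σ p log₂ p ≈ 2.5104 bits.
Huffman merges: 1/25+3/40→23/200; 19/250+103/1000→179/1000; 23/200+137/1000→63/250; 179/1000+63/250→431/1000; 273/1000+37/125→569/1000; 431/1000+569/1000→1. L = 1273/500 ≈ 2.5460.
L − H = 2.5460 − 2.5104 = 0.036 bits.

0.036 bits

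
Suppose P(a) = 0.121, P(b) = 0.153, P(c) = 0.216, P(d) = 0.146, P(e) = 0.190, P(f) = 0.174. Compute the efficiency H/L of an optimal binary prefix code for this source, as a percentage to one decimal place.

Entropy H = −Σ p log₂ p ≈ 2.5601 bits.
Huffman merges: 121/1000+73/500→267/1000; 153/1000+87/500→327/1000; 19/100+27/125→203/500; 267/1000+327/1000→297/500; 203/500+297/500→1. L = 1297/500 ≈ 2.5940.
Efficiency = H/L = 2.5601/2.5940 = 98.7%.

98.7%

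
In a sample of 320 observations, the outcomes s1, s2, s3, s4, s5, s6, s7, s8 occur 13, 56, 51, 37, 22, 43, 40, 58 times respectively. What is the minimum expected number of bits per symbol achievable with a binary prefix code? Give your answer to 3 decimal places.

2.928 bits/symbol

Probabilities are the counts divided by 320.
Repeatedly combine the two least-probable nodes; the expected code length is the sum of the merged weights.
merge 13/320 + 11/160 → 7/64
merge 7/64 + 37/320 → 9/40
merge 1/8 + 43/320 → 83/320
merge 51/320 + 7/40 → 107/320
merge 29/160 + 9/40 → 13/32
merge 83/320 + 107/320 → 19/32
merge 13/32 + 19/32 → 1
L = 7/64 + 9/40 + 83/320 + 107/320 + 13/32 + 19/32 + 1 = 937/320 ≈ 2.928 bits/symbol.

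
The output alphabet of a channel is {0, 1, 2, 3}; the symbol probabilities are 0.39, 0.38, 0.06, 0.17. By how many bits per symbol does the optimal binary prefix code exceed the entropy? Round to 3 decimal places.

Entropy H = −Σ p log₂ p ≈ 1.7384 bits.
Huffman merges: 3/50+17/100→23/100; 23/100+19/50→61/100; 39/100+61/100→1. L = 46/25 ≈ 1.8400.
L − H = 1.8400 − 1.7384 = 0.102 bits.

0.102 bits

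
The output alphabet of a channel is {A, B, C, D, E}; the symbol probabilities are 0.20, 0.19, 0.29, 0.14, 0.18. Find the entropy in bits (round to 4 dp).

2.2799 bits

H = −Σ pᵢ log₂ pᵢ.
−0.20·log₂(0.20) = 0.4644
−0.19·log₂(0.19) = 0.4552
−0.29·log₂(0.29) = 0.5179
−0.14·log₂(0.14) = 0.3971
−0.18·log₂(0.18) = 0.4453
Sum ≈ 2.2799 → 2.2799 bits.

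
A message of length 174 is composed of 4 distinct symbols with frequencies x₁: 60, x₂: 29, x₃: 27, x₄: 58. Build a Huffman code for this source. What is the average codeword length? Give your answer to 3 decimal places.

1.977 bits/symbol

Probabilities are the counts divided by 174.
Repeatedly combine the two least-probable nodes; the expected code length is the sum of the merged weights.
merge 9/58 + 1/6 → 28/87
merge 28/87 + 1/3 → 19/29
merge 10/29 + 19/29 → 1
L = 28/87 + 19/29 + 1 = 172/87 ≈ 1.977 bits/symbol.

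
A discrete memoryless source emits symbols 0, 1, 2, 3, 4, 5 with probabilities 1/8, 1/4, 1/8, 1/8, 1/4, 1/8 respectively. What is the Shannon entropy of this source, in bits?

2.5 bits

Each probability is a power of 1/2, so log₂(1/p) is an integer.
H = Σ p·log₂(1/p) = 1/8·3 + 1/4·2 + 1/8·3 + 1/8·3 + 1/4·2 + 1/8·3 = 2.5 bits.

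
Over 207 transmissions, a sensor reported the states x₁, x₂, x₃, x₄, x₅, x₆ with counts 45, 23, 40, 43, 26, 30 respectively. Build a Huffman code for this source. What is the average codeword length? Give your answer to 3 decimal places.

2.575 bits/symbol

Probabilities are the counts divided by 207.
Repeatedly combine the two least-probable nodes; the expected code length is the sum of the merged weights.
merge 1/9 + 26/207 → 49/207
merge 10/69 + 40/207 → 70/207
merge 43/207 + 5/23 → 88/207
merge 49/207 + 70/207 → 119/207
merge 88/207 + 119/207 → 1
L = 49/207 + 70/207 + 88/207 + 119/207 + 1 = 533/207 ≈ 2.575 bits/symbol.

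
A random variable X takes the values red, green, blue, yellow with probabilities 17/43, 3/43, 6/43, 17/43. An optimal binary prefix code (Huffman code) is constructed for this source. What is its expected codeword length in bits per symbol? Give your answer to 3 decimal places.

1.814 bits/symbol

Repeatedly combine the two least-probable nodes; the expected code length is the sum of the merged weights.
merge 3/43 + 6/43 → 9/43
merge 9/43 + 17/43 → 26/43
merge 17/43 + 26/43 → 1
L = 9/43 + 26/43 + 1 = 78/43 ≈ 1.814 bits/symbol.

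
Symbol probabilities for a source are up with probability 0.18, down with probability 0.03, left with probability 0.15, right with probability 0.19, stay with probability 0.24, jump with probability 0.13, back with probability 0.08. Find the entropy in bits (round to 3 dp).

H = −Σ pᵢ log₂ pᵢ.
−0.18·log₂(0.18) = 0.4453
−0.03·log₂(0.03) = 0.1518
−0.15·log₂(0.15) = 0.4105
−0.19·log₂(0.19) = 0.4552
−0.24·log₂(0.24) = 0.4941
−0.13·log₂(0.13) = 0.3826
−0.08·log₂(0.08) = 0.2915
Sum ≈ 2.6311 → 2.631 bits.

2.631 bits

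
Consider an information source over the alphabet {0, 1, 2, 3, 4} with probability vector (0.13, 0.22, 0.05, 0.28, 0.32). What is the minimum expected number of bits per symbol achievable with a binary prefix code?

Repeatedly combine the two least-probable nodes; the expected code length is the sum of the merged weights.
merge 1/20 + 13/100 → 9/50
merge 9/50 + 11/50 → 2/5
merge 7/25 + 8/25 → 3/5
merge 2/5 + 3/5 → 1
L = 9/50 + 2/5 + 3/5 + 1 = 109/50 = 2.18 bits/symbol.

2.18 bits/symbol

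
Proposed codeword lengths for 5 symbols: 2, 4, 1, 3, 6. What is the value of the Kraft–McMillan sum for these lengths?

With common denominator 2^6 = 64: Σ 2^(−ℓᵢ) = 16/64 + 4/64 + 32/64 + 8/64 + 1/64 = 61/64 = 0.953125.

0.953125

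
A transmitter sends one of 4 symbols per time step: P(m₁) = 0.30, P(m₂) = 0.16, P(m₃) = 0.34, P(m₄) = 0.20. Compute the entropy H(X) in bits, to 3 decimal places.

H = −Σ pᵢ log₂ pᵢ.
−0.30·log₂(0.30) = 0.5211
−0.16·log₂(0.16) = 0.4230
−0.34·log₂(0.34) = 0.5292
−0.20·log₂(0.20) = 0.4644
Sum ≈ 1.9377 → 1.938 bits.

1.938 bits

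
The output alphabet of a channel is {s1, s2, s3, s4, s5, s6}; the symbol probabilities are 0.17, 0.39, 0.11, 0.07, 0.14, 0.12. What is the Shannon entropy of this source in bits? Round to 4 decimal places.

H = −Σ pᵢ log₂ pᵢ.
−0.17·log₂(0.17) = 0.4346
−0.39·log₂(0.39) = 0.5298
−0.11·log₂(0.11) = 0.3503
−0.07·log₂(0.07) = 0.2686
−0.14·log₂(0.14) = 0.3971
−0.12·log₂(0.12) = 0.3671
Sum ≈ 2.3474 → 2.3474 bits.

2.3474 bits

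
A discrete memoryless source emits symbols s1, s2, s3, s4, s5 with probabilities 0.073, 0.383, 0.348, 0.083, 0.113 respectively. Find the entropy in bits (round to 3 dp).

H = −Σ pᵢ log₂ pᵢ.
−0.073·log₂(0.073) = 0.2756
−0.383·log₂(0.383) = 0.5303
−0.348·log₂(0.348) = 0.5299
−0.083·log₂(0.083) = 0.2980
−0.113·log₂(0.113) = 0.3555
Sum ≈ 1.9894 → 1.989 bits.

1.989 bits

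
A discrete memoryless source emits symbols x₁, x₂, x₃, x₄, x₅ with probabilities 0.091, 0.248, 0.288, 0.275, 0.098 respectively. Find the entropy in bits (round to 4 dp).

2.1714 bits

H = −Σ pᵢ log₂ pᵢ.
−0.091·log₂(0.091) = 0.3147
−0.248·log₂(0.248) = 0.4989
−0.288·log₂(0.288) = 0.5172
−0.275·log₂(0.275) = 0.5122
−0.098·log₂(0.098) = 0.3284
Sum ≈ 2.1714 → 2.1714 bits.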